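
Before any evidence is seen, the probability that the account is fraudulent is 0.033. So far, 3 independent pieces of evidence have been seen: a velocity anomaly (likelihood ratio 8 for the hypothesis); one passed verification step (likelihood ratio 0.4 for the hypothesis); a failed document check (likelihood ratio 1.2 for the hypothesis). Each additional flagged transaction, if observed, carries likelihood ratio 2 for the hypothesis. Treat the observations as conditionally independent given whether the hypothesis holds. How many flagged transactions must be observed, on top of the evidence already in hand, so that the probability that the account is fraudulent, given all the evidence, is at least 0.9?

7

Prior odds = 0.033/0.967 = 33/967.
Combined Bayes factor of the evidence already in hand = 8 × 0.4 × 1.2 = 3.84.
Odds after that evidence = (33/967) × 3.84 = 3168/24175.
Target odds = 0.9/0.1 = 9.
Need 2ⁿ ≥ 9 ÷ (3168/24175) = 24175/352.
2⁶ = 64 falls short of 24175/352 but 2⁷ = 128 reaches it, so n = 7.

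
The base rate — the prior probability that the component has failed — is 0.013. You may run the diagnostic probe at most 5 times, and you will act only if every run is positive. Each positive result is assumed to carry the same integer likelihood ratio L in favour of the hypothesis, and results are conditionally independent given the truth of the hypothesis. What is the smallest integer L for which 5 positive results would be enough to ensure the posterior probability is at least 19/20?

Prior odds = 0.013/0.987 = 13/987.
Target odds = 0.95/0.05 = 19.
Need L⁵ ≥ 19 ÷ (13/987) = 18753/13.
4⁵ = 1024 < 18753/13 ≤ 3125 = 5⁵, so L = 5.

5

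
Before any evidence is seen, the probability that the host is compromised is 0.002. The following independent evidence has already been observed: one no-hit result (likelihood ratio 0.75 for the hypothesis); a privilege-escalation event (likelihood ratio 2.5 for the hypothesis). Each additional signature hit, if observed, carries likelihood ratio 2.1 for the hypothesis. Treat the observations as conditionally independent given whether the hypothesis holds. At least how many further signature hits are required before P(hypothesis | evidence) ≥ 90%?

11

Prior odds = 0.002/0.998 = 1/499.
Combined Bayes factor of the evidence already in hand = 0.75 × 2.5 = 1.875.
Odds after that evidence = (1/499) × 1.875 = 15/3992.
Target odds = 0.9/0.1 = 9.
Need 2.1ⁿ ≥ 9 ÷ (15/3992) = 2395.2.
2.1¹⁰ ≈1667.99 falls short of 2395.2 but 2.1¹¹ ≈3502.78 reaches it, so n = 11.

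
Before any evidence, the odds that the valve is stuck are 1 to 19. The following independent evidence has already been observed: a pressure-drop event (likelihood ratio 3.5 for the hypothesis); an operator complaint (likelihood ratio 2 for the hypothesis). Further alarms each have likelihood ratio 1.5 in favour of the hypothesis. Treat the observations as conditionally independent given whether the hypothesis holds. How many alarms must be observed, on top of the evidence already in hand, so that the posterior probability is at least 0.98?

Prior odds = 1/19.
Combined Bayes factor of the evidence already in hand = 3.5 × 2 = 7.
Odds after that evidence = (1/19) × 7 = 7/19.
Target odds = 0.98/0.02 = 49.
Need 1.5ⁿ ≥ 49 ÷ (7/19) = 133.
1.5¹² = 531441/4096 falls short of 133 but 1.5¹³ = 1594323/8192 reaches it, so n = 13.

13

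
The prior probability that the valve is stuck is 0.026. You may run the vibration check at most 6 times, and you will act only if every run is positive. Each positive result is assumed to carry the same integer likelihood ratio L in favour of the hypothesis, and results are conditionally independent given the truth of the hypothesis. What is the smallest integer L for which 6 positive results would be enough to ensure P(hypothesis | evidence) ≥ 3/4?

Prior odds = 0.026/0.974 = 13/487.
Target odds = 0.75/0.25 = 3.
Need L⁶ ≥ 3 ÷ (13/487) = 1461/13.
2⁶ = 64 < 1461/13 ≤ 729 = 3⁶, so L = 3.

3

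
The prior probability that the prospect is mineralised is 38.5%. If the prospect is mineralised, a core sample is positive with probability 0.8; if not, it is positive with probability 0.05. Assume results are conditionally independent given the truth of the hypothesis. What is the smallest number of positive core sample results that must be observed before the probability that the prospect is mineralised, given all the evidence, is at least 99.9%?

3

Prior odds = 0.385/0.615 = 77/123.
Likelihood ratio of a positive = 0.8/0.05 = 16.
Target odds: 0.999 ÷ 0.001 = 999.
Need (77/123) × 16ⁿ ≥ 999, i.e. 16ⁿ ≥ 122877/77.
16² = 256 falls short of 122877/77 but 16³ = 4096 reaches it, so n = 3.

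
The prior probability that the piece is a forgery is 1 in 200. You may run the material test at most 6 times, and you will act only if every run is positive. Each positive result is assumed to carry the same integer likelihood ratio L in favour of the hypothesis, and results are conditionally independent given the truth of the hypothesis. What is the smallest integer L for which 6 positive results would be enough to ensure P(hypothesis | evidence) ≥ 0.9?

4

Prior odds = 0.005/0.995 = 1/199.
Target odds = 0.9/0.1 = 9.
Need L⁶ ≥ 9 ÷ (1/199) = 1791.
3⁶ = 729 < 1791 ≤ 4096 = 4⁶, so L = 4.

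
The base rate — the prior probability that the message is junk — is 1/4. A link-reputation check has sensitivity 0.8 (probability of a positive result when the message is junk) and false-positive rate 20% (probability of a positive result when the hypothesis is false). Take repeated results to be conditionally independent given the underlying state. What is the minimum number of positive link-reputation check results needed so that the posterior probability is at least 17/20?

Prior odds: 0.25 ÷ 0.75 = 1/3.
Likelihood ratio of a positive result = 0.8/0.2 = 4.
Target odds: 0.85 ÷ 0.15 = 17/3.
Need (1/3) × 4ⁿ ≥ 17/3, i.e. 4ⁿ ≥ 17.
4² = 16 falls short of 17 but 4³ = 64 reaches it, so n = 3.

3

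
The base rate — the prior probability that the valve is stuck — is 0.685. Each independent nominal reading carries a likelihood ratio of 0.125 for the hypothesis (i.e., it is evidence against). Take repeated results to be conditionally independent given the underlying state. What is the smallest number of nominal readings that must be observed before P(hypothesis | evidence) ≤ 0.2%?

Prior odds = 0.685/0.315 = 137/63.
Likelihood ratio per nominal reading = 0.125.
Target posterior odds = 0.002/0.998 = 1/499.
Require 0.125ⁿ ≤ 1/499 ÷ (137/63) = 63/68363.
0.125³ = 0.001953125 is still above 63/68363 but 0.125⁴ = 1/4096 is at or below it, so n = 4.

4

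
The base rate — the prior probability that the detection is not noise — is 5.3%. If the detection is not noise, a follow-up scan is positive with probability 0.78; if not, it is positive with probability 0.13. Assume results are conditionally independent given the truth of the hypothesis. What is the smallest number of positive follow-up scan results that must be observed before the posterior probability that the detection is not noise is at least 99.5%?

Prior odds: 0.053 ÷ 0.947 = 53/947.
Likelihood ratio of a positive = 0.78/0.13 = 6.
Target posterior odds = 0.995/0.005 = 199.
Require 6ⁿ ≥ 199 ÷ (53/947) = 188453/53.
6⁴ = 1296 falls short of 188453/53 but 6⁵ = 7776 reaches it, so n = 5.

5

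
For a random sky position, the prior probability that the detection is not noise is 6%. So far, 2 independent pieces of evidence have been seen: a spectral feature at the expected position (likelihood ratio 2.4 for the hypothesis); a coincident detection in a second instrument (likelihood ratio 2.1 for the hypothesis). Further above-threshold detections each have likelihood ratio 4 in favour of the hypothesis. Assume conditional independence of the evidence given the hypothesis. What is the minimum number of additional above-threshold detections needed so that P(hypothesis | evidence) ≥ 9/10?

3

Prior odds = 0.06/0.94 = 3/47.
Combined Bayes factor of the evidence already in hand = 2.4 × 2.1 = 5.04.
Odds after that evidence = (3/47) × 5.04 = 378/1175.
Target odds = 0.9/0.1 = 9.
Need 4ⁿ ≥ 9 ÷ (378/1175) = 1175/42.
4² = 16 falls short of 1175/42 but 4³ = 64 reaches it, so n = 3.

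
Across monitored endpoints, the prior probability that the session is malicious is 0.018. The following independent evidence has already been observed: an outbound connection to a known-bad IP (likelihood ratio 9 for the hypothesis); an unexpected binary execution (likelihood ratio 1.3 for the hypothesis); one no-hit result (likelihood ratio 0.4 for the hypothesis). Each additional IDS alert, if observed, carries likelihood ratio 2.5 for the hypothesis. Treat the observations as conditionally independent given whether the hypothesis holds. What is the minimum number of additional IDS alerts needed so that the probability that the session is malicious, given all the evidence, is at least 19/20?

6

Prior odds = 0.018/0.982 = 9/491.
Combined Bayes factor of the evidence already in hand = 9 × 1.3 × 0.4 = 4.68.
Odds after that evidence = (9/491) × 4.68 = 1053/12275.
Target odds = 0.95/0.05 = 19.
Need 2.5ⁿ ≥ 19 ÷ (1053/12275) = 233225/1053.
2.5⁵ = 97.65625 falls short of 233225/1053 but 2.5⁶ = 244.140625 reaches it, so n = 6.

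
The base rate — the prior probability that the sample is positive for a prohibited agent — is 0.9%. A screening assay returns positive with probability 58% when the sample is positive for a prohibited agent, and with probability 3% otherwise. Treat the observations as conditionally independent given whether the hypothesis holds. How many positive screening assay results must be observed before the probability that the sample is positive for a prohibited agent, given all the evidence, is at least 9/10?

Prior odds = 0.009/0.991 = 9/991.
Likelihood ratio of a positive result = 0.58/0.03 = 58/3.
Target odds: 0.9 ÷ 0.1 = 9.
Require (58/3)ⁿ ≥ 9 ÷ (9/991) = 991.
(58/3)² = 3364/9 falls short of 991 but (58/3)³ = 195112/27 reaches it, so n = 3.

3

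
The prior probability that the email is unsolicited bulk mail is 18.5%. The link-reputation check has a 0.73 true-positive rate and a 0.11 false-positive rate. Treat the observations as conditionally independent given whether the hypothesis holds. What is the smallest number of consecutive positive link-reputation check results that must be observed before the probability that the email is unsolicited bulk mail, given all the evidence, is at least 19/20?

3

Prior odds = 0.185/0.815 = 37/163.
Likelihood ratio of a positive result = 0.73/0.11 = 73/11.
Target odds: 0.95 ÷ 0.05 = 19.
Need (37/163) × (73/11)ⁿ ≥ 19, i.e. (73/11)ⁿ ≥ 3097/37.
(73/11)² = 5329/121 falls short of 3097/37 but (73/11)³ = 389017/1331 reaches it, so n = 3.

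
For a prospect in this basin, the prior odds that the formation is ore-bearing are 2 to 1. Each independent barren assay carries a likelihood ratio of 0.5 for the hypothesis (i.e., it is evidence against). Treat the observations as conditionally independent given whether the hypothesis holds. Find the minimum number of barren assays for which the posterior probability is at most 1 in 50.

Prior odds = 2.
Likelihood ratio per barren assay = 0.5.
Target odds: 0.02 ÷ 0.98 = 1/49.
Require 0.5ⁿ ≤ 1/49 ÷ 2 = 1/98.
0.5⁶ = 0.015625 is still above 1/98 but 0.5⁷ = 0.0078125 is at or below it, so n = 7.

7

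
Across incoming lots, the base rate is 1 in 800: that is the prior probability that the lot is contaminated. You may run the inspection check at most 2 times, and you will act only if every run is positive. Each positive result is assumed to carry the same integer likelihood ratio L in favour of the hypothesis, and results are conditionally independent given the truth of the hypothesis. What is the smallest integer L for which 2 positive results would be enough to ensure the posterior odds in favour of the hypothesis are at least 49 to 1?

Prior odds = 0.00125/0.99875 = 1/799.
Target odds = 49.
Need L² ≥ 49 ÷ (1/799) = 39151.
197² = 38809 < 39151 ≤ 39204 = 198², so L = 198.

198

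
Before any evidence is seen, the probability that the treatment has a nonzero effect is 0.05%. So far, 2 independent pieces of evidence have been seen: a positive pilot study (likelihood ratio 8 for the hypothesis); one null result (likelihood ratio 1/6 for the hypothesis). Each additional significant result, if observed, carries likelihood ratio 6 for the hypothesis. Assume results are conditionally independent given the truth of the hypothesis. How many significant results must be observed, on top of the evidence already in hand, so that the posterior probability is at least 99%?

7

Prior odds = 0.0005/0.9995 = 1/1999.
Combined Bayes factor of the evidence already in hand = 8 × (1/6) = 4/3.
Odds after that evidence = (1/1999) × 4/3 = 4/5997.
Target odds = 0.99/0.01 = 99.
Need 6ⁿ ≥ 99 ÷ (4/5997) = 148425.75.
6⁶ = 46656 falls short of 148425.75 but 6⁷ = 279936 reaches it, so n = 7.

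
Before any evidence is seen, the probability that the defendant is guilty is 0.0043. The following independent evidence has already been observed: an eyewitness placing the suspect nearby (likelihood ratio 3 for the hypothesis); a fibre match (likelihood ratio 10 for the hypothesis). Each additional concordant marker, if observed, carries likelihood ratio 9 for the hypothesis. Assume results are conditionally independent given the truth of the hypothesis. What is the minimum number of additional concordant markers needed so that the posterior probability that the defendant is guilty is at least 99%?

Prior odds = 0.0043/0.9957 = 43/9957.
Combined Bayes factor of the evidence already in hand = 3 × 10 = 30.
Odds after that evidence = (43/9957) × 30 = 430/3319.
Target odds = 0.99/0.01 = 99.
Need 9ⁿ ≥ 99 ÷ (430/3319) = 328581/430.
9³ = 729 falls short of 328581/430 but 9⁴ = 6561 reaches it, so n = 4.

4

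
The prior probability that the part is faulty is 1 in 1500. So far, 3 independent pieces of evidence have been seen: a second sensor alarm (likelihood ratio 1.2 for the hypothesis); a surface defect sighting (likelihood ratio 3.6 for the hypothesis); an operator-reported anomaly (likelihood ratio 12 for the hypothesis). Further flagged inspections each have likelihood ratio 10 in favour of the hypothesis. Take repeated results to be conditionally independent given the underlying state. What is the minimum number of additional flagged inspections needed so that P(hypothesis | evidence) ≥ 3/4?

Prior odds = (1/1500)/(1499/1500) = 1/1499.
Combined Bayes factor of the evidence already in hand = 1.2 × 3.6 × 12 = 51.84.
Odds after that evidence = (1/1499) × 51.84 = 1296/37475.
Target odds = 0.75/0.25 = 3.
Need 10ⁿ ≥ 3 ÷ (1296/37475) = 37475/432.
10¹ = 10 falls short of 37475/432 but 10² = 100 reaches it, so n = 2.

2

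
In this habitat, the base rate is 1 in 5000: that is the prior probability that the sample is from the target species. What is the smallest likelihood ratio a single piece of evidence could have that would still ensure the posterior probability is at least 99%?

Prior odds = 0.0002/0.9998 = 1/4999.
Target odds = 0.99/0.01 = 99.
Required Bayes factor = 99 ÷ (1/4999) = 494901.

494901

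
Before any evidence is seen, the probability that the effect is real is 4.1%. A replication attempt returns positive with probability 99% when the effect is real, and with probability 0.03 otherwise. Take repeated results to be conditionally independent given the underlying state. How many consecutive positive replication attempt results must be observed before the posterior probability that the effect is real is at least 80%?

Prior odds = 0.041/0.959 = 41/959.
Likelihood ratio of a positive result = 0.99/0.03 = 33.
Target posterior odds = 0.8/0.2 = 4.
Need (41/959) × 33ⁿ ≥ 4, i.e. 33ⁿ ≥ 3836/41.
33¹ = 33 falls short of 3836/41 but 33² = 1089 reaches it, so n = 2.

2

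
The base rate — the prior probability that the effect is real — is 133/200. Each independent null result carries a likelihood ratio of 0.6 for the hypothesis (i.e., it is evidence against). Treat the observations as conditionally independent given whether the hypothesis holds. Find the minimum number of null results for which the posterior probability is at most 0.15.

Prior odds = 0.665/0.335 = 133/67.
Likelihood ratio per null result = 0.6.
Target odds: 0.15 ÷ 0.85 = 3/17.
Need (133/67) × 0.6ⁿ ≤ 3/17, i.e. 0.6ⁿ ≤ 201/2261.
0.6⁴ = 0.1296 is still above 201/2261 but 0.6⁵ = 0.07776 is at or below it, so n = 5.

5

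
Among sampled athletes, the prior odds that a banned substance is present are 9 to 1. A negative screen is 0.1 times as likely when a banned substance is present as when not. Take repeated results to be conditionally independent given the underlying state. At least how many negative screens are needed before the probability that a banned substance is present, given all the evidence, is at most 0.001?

Prior odds = 9.
Likelihood ratio per negative screen = 0.1.
Target odds: 0.001 ÷ 0.999 = 1/999.
Need 9 × 0.1ⁿ ≤ 1/999, i.e. 0.1ⁿ ≤ 1/8991.
0.1³ = 0.001 is still above 1/8991 but 0.1⁴ = 0.0001 is at or below it, so n = 4.

4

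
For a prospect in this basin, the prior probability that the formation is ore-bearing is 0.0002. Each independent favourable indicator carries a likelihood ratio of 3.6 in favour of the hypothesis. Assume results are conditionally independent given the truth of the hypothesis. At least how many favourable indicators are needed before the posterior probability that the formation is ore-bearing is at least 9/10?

Prior odds = 0.0002/0.9998 = 1/4999.
Likelihood ratio per favourable indicator = 3.6.
Target odds: 0.9 ÷ 0.1 = 9.
Require 3.6ⁿ ≥ 9 ÷ (1/4999) = 44991.
3.6⁸ ≈28211.1 falls short of 44991 but 3.6⁹ ≈101560 reaches it, so n = 9.

9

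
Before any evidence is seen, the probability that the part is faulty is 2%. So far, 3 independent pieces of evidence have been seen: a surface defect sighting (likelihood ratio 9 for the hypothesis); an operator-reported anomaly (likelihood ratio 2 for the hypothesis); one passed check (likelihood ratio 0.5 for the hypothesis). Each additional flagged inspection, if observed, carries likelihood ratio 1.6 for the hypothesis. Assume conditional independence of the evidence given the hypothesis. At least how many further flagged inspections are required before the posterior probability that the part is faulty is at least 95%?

10

Prior odds = 0.02/0.98 = 1/49.
Combined Bayes factor of the evidence already in hand = 9 × 2 × 0.5 = 9.
Odds after that evidence = (1/49) × 9 = 9/49.
Target odds = 0.95/0.05 = 19.
Need 1.6ⁿ ≥ 19 ÷ (9/49) = 931/9.
1.6⁹ = 134217728/1953125 falls short of 931/9 but 1.6¹⁰ ≈109.951 reaches it, so n = 10.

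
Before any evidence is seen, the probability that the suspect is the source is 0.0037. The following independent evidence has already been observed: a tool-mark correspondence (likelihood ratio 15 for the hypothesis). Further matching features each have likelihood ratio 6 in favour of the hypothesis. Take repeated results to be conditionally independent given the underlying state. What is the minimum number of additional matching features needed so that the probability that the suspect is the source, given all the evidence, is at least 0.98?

4

Prior odds = 0.0037/0.9963 = 37/9963.
Bayes factor of the evidence already in hand = 15.
Odds after that evidence = (37/9963) × 15 = 185/3321.
Target odds = 0.98/0.02 = 49.
Need 6ⁿ ≥ 49 ÷ (185/3321) = 162729/185.
6³ = 216 falls short of 162729/185 but 6⁴ = 1296 reaches it, so n = 4.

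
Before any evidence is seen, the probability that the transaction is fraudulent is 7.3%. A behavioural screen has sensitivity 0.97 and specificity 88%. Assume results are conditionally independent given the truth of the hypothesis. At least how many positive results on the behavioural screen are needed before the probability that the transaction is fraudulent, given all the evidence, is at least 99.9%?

Prior odds = 0.073/0.927 = 73/927.
False-positive rate = 1 − 0.88 = 0.12; likelihood ratio of a positive = 0.97/0.12 = 97/12.
Target posterior odds = 0.999/0.001 = 999.
Need (73/927) × (97/12)ⁿ ≥ 999, i.e. (97/12)ⁿ ≥ 926073/73.
(97/12)⁴ = 88529281/20736 falls short of 926073/73 but (97/12)⁵ ≈34510.6 reaches it, so n = 5.

5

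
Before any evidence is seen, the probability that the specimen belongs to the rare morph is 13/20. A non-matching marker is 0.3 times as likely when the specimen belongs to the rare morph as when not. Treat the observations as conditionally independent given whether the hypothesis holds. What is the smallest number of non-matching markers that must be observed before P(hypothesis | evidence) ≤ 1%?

5

Prior odds: 0.65 ÷ 0.35 = 13/7.
Likelihood ratio per non-matching marker = 0.3.
Target odds: 0.01 ÷ 0.99 = 1/99.
Need (13/7) × 0.3ⁿ ≤ 1/99, i.e. 0.3ⁿ ≤ 7/1287.
0.3⁴ = 0.0081 is still above 7/1287 but 0.3⁵ = 243/100000 is at or below it, so n = 5.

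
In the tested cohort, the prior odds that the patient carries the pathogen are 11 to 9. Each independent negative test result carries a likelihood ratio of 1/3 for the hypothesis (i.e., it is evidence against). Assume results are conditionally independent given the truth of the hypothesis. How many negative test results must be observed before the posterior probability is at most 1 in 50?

Prior odds = 11/9.
Likelihood ratio per negative test result = 1/3.
Target odds: 0.02 ÷ 0.98 = 1/49.
Need (11/9) × (1/3)ⁿ ≤ 1/49, i.e. (1/3)ⁿ ≤ 9/539.
(1/3)³ = 1/27 is still above 9/539 but (1/3)⁴ = 1/81 is at or below it, so n = 4.

4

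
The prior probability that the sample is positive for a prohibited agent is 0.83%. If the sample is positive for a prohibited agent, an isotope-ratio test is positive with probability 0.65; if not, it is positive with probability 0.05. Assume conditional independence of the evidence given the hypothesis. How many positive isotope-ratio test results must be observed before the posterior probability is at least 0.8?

3

Prior odds: 0.0083 ÷ 0.9917 = 83/9917.
Likelihood ratio of a positive = 0.65/0.05 = 13.
Target odds: 0.8 ÷ 0.2 = 4.
Need (83/9917) × 13ⁿ ≥ 4, i.e. 13ⁿ ≥ 39668/83.
13² = 169 falls short of 39668/83 but 13³ = 2197 reaches it, so n = 3.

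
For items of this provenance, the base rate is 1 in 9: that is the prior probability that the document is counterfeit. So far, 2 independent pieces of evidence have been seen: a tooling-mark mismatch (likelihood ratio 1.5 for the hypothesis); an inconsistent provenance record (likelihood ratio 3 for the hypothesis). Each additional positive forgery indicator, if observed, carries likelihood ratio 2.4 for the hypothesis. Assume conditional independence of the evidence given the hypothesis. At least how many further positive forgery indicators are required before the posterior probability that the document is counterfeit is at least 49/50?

Prior odds = (1/9)/(8/9) = 0.125.
Combined Bayes factor of the evidence already in hand = 1.5 × 3 = 4.5.
Odds after that evidence = 0.125 × 4.5 = 0.5625.
Target odds = 0.98/0.02 = 49.
Need 2.4ⁿ ≥ 49 ÷ 0.5625 = 784/9.
2.4⁵ = 79.62624 falls short of 784/9 but 2.4⁶ = 2985984/15625 reaches it, so n = 6.

6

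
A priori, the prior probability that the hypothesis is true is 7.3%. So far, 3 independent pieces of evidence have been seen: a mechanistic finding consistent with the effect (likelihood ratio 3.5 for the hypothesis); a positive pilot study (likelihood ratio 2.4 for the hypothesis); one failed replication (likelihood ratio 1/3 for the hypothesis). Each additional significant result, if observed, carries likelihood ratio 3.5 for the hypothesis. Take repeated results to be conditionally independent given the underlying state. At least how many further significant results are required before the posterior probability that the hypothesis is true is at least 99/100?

5

Prior odds = 0.073/0.927 = 73/927.
Combined Bayes factor of the evidence already in hand = 3.5 × 2.4 × (1/3) = 2.8.
Odds after that evidence = (73/927) × 2.8 = 1022/4635.
Target odds = 0.99/0.01 = 99.
Need 3.5ⁿ ≥ 99 ÷ (1022/4635) = 458865/1022.
3.5⁴ = 150.0625 falls short of 458865/1022 but 3.5⁵ = 525.21875 reaches it, so n = 5.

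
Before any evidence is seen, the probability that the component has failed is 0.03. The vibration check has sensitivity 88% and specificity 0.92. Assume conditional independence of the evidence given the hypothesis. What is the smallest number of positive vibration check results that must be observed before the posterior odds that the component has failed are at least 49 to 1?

4

Prior odds = 0.03/0.97 = 3/97.
False-positive rate = 1 − 0.92 = 0.08; likelihood ratio of a positive = 0.88/0.08 = 11.
Target odds = 49.
Need (3/97) × 11ⁿ ≥ 49, i.e. 11ⁿ ≥ 4753/3.
11³ = 1331 falls short of 4753/3 but 11⁴ = 14641 reaches it, so n = 4.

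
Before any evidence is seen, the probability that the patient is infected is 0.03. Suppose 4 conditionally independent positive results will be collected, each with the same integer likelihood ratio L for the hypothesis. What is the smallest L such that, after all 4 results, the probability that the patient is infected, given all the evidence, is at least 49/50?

Prior odds = 0.03/0.97 = 3/97.
Target odds = 0.98/0.02 = 49.
Need L⁴ ≥ 49 ÷ (3/97) = 4753/3.
6⁴ = 1296 < 4753/3 ≤ 2401 = 7⁴, so L = 7.

7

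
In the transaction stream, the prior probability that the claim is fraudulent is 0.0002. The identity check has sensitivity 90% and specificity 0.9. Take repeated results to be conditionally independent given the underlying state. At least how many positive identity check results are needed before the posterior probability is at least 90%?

Prior odds: 0.0002 ÷ 0.9998 = 1/4999.
False-positive rate = 1 − 0.9 = 0.1; likelihood ratio of a positive = 0.9/0.1 = 9.
Target odds: 0.9 ÷ 0.1 = 9.
Require 9ⁿ ≥ 9 ÷ (1/4999) = 44991.
9⁴ = 6561 falls short of 44991 but 9⁵ = 59049 reaches it, so n = 5.

5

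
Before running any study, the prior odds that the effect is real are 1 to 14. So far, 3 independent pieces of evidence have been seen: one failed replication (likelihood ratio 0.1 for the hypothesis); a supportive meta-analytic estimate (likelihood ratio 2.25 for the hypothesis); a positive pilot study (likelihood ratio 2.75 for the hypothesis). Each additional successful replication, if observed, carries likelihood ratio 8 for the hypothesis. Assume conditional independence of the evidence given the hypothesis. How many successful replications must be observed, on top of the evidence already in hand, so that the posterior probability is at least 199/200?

5

Prior odds = 1/14.
Combined Bayes factor of the evidence already in hand = 0.1 × 2.25 × 2.75 = 0.61875.
Odds after that evidence = (1/14) × 0.61875 = 99/2240.
Target odds = 0.995/0.005 = 199.
Need 8ⁿ ≥ 199 ÷ (99/2240) = 445760/99.
8⁴ = 4096 falls short of 445760/99 but 8⁵ = 32768 reaches it, so n = 5.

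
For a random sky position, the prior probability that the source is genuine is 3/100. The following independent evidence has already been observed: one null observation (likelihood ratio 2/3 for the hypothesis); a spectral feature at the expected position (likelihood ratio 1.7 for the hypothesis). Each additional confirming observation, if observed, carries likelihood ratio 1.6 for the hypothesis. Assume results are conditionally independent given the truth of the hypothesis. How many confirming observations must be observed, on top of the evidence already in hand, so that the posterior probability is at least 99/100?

Prior odds = 0.03/0.97 = 3/97.
Combined Bayes factor of the evidence already in hand = (2/3) × 1.7 = 17/15.
Odds after that evidence = (3/97) × 17/15 = 17/485.
Target odds = 0.99/0.01 = 99.
Need 1.6ⁿ ≥ 99 ÷ (17/485) = 48015/17.
1.6¹⁶ ≈1844.67 falls short of 48015/17 but 1.6¹⁷ ≈2951.48 reaches it, so n = 17.

17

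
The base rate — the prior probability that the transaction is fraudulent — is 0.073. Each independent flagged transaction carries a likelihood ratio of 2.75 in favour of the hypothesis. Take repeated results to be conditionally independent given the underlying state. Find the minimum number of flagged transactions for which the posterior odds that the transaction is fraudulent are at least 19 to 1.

Prior odds: 0.073 ÷ 0.927 = 73/927.
Likelihood ratio per flagged transaction = 2.75.
Target odds = 19.
Require 2.75ⁿ ≥ 19 ÷ (73/927) = 17613/73.
2.75⁵ = 161051/1024 falls short of 17613/73 but 2.75⁶ = 1771561/4096 reaches it, so n = 6.

6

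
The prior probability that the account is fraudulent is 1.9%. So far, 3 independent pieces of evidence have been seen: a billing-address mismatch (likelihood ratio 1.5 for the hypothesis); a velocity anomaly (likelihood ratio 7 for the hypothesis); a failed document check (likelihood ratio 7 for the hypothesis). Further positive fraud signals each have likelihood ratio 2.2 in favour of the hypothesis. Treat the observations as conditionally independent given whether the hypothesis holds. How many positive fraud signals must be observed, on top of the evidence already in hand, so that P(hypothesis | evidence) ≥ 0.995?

Prior odds = 0.019/0.981 = 19/981.
Combined Bayes factor of the evidence already in hand = 1.5 × 7 × 7 = 73.5.
Odds after that evidence = (19/981) × 73.5 = 931/654.
Target odds = 0.995/0.005 = 199.
Need 2.2ⁿ ≥ 199 ÷ (931/654) = 130146/931.
2.2⁶ = 1771561/15625 falls short of 130146/931 but 2.2⁷ = 19487171/78125 reaches it, so n = 7.

7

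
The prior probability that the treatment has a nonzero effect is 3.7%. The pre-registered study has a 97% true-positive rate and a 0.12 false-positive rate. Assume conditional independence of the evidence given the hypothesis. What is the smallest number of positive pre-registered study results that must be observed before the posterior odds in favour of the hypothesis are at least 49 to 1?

4

Prior odds: 0.037 ÷ 0.963 = 37/963.
Likelihood ratio of a positive result = 0.97/0.12 = 97/12.
Target odds = 49.
Require (97/12)ⁿ ≥ 49 ÷ (37/963) = 47187/37.
(97/12)³ = 912673/1728 falls short of 47187/37 but (97/12)⁴ = 88529281/20736 reaches it, so n = 4.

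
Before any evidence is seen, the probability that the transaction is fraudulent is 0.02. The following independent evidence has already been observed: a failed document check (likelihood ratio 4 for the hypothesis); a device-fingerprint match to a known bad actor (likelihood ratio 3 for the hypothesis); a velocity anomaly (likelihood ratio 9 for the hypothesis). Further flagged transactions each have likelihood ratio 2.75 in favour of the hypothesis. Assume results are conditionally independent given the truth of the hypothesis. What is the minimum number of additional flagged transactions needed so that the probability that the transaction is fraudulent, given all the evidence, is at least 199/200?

Prior odds = 0.02/0.98 = 1/49.
Combined Bayes factor of the evidence already in hand = 4 × 3 × 9 = 108.
Odds after that evidence = (1/49) × 108 = 108/49.
Target odds = 0.995/0.005 = 199.
Need 2.75ⁿ ≥ 199 ÷ (108/49) = 9751/108.
2.75⁴ = 57.19140625 falls short of 9751/108 but 2.75⁵ = 161051/1024 reaches it, so n = 5.

5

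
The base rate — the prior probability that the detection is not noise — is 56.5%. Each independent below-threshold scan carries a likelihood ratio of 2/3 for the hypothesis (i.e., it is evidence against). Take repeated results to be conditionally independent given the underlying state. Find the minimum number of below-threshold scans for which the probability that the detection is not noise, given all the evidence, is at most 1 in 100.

12

Prior odds: 0.565 ÷ 0.435 = 113/87.
Likelihood ratio per below-threshold scan = 2/3.
Target odds: 0.01 ÷ 0.99 = 1/99.
Require (2/3)ⁿ ≤ 1/99 ÷ (113/87) = 29/3729.
(2/3)¹¹ = 2048/177147 is still above 29/3729 but (2/3)¹² = 4096/531441 is at or below it, so n = 12.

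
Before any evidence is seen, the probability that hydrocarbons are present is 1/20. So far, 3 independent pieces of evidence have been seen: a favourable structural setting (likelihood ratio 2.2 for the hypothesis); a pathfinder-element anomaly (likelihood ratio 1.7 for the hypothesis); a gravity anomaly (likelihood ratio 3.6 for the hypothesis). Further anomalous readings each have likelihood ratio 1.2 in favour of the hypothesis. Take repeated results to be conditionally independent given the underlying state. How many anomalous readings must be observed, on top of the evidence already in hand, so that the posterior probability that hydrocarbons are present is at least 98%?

Prior odds = 0.05/0.95 = 1/19.
Combined Bayes factor of the evidence already in hand = 2.2 × 1.7 × 3.6 = 13.464.
Odds after that evidence = (1/19) × 13.464 = 1683/2375.
Target odds = 0.98/0.02 = 49.
Need 1.2ⁿ ≥ 49 ÷ (1683/2375) = 116375/1683.
1.2²³ ≈66.2474 falls short of 116375/1683 but 1.2²⁴ ≈79.4968 reaches it, so n = 24.

24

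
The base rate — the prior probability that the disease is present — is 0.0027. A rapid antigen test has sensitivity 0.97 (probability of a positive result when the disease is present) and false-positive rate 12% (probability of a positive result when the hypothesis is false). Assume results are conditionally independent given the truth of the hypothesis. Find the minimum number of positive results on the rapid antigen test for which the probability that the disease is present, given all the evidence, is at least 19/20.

5

Prior odds: 0.0027 ÷ 0.9973 = 27/9973.
Likelihood ratio of a positive result = 0.97/0.12 = 97/12.
Target odds: 0.95 ÷ 0.05 = 19.
Require (97/12)ⁿ ≥ 19 ÷ (27/9973) = 189487/27.
(97/12)⁴ = 88529281/20736 falls short of 189487/27 but (97/12)⁵ ≈34510.6 reaches it, so n = 5.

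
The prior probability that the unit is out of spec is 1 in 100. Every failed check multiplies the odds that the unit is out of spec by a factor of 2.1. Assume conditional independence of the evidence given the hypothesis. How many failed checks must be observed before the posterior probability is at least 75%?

Prior odds: 0.01 ÷ 0.99 = 1/99.
Likelihood ratio per failed check = 2.1.
Target posterior odds = 0.75/0.25 = 3.
Need (1/99) × 2.1ⁿ ≥ 3, i.e. 2.1ⁿ ≥ 297.
2.1⁷ ≈180.109 falls short of 297 but 2.1⁸ ≈378.229 reaches it, so n = 8.

8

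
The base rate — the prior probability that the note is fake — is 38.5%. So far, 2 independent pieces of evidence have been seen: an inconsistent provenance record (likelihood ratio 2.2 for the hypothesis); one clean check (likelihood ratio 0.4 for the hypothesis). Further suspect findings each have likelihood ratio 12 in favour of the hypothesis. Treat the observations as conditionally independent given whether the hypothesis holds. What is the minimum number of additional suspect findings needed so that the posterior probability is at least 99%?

3

Prior odds = 0.385/0.615 = 77/123.
Combined Bayes factor of the evidence already in hand = 2.2 × 0.4 = 0.88.
Odds after that evidence = (77/123) × 0.88 = 1694/3075.
Target odds = 0.99/0.01 = 99.
Need 12ⁿ ≥ 99 ÷ (1694/3075) = 27675/154.
12² = 144 falls short of 27675/154 but 12³ = 1728 reaches it, so n = 3.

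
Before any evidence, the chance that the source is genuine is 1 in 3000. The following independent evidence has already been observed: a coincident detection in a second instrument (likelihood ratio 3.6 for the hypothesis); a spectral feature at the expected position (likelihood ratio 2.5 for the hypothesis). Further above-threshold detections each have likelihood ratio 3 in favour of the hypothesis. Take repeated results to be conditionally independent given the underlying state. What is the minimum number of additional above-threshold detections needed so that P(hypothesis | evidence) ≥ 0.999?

12

Prior odds = (1/3000)/(2999/3000) = 1/2999.
Combined Bayes factor of the evidence already in hand = 3.6 × 2.5 = 9.
Odds after that evidence = (1/2999) × 9 = 9/2999.
Target odds = 0.999/0.001 = 999.
Need 3ⁿ ≥ 999 ÷ (9/2999) = 332889.
3¹¹ = 177147 falls short of 332889 but 3¹² = 531441 reaches it, so n = 12.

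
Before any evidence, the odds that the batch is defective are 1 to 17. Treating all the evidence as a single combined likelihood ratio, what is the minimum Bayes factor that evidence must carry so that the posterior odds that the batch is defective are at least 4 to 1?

68

Prior odds = 1/17.
Target odds = 4.
Required Bayes factor = 4 ÷ (1/17) = 68.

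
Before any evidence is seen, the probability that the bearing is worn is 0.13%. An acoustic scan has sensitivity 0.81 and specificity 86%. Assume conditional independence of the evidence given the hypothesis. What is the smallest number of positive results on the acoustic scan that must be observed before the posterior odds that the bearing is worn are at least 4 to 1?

5

Prior odds = 0.0013/0.9987 = 13/9987.
False-positive rate = 1 − 0.86 = 0.14; likelihood ratio of a positive = 0.81/0.14 = 81/14.
Target odds = 4.
Need (13/9987) × (81/14)ⁿ ≥ 4, i.e. (81/14)ⁿ ≥ 39948/13.
(81/14)⁴ = 43046721/38416 falls short of 39948/13 but (81/14)⁵ ≈6483.13 reaches it, so n = 5.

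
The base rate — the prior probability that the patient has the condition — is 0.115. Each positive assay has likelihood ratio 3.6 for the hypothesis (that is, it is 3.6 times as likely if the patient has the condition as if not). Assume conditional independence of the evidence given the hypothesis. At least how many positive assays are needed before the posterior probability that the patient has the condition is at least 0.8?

3

Prior odds: 0.115 ÷ 0.885 = 23/177.
Likelihood ratio per positive assay = 3.6.
Target posterior odds = 0.8/0.2 = 4.
Require 3.6ⁿ ≥ 4 ÷ (23/177) = 708/23.
3.6² = 12.96 falls short of 708/23 but 3.6³ = 46.656 reaches it, so n = 3.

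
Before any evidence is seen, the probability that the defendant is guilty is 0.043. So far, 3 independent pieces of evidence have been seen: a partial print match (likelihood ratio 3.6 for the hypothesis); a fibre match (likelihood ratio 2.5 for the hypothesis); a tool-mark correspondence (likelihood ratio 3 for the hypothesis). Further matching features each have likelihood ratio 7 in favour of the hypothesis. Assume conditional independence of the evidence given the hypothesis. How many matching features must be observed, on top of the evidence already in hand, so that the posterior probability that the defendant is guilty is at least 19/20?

Prior odds = 0.043/0.957 = 43/957.
Combined Bayes factor of the evidence already in hand = 3.6 × 2.5 × 3 = 27.
Odds after that evidence = (43/957) × 27 = 387/319.
Target odds = 0.95/0.05 = 19.
Need 7ⁿ ≥ 19 ÷ (387/319) = 6061/387.
7¹ = 7 falls short of 6061/387 but 7² = 49 reaches it, so n = 2.

2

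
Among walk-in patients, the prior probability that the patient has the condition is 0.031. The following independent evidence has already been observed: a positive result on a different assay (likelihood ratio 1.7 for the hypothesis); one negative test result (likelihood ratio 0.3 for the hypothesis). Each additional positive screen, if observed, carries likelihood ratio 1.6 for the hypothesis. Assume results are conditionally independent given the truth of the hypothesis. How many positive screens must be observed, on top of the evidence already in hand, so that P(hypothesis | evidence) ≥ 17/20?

Prior odds = 0.031/0.969 = 31/969.
Combined Bayes factor of the evidence already in hand = 1.7 × 0.3 = 0.51.
Odds after that evidence = (31/969) × 0.51 = 31/1900.
Target odds = 0.85/0.15 = 17/3.
Need 1.6ⁿ ≥ 17/3 ÷ (31/1900) = 32300/93.
1.6¹² ≈281.475 falls short of 32300/93 but 1.6¹³ ≈450.36 reaches it, so n = 13.

13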